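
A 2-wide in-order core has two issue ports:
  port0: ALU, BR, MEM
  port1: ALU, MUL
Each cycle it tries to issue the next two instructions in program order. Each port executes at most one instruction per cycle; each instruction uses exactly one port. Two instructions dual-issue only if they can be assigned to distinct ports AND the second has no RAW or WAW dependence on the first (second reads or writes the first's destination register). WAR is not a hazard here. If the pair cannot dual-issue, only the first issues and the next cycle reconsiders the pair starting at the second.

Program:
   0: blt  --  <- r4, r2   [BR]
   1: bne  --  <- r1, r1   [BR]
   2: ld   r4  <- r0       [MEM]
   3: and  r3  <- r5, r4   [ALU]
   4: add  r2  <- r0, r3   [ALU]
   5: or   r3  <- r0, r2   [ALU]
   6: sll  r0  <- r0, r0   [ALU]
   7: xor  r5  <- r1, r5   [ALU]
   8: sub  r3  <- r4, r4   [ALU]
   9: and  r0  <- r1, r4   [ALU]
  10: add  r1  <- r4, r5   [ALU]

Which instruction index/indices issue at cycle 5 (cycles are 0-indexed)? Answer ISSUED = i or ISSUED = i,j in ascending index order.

ISSUED = 5,6

t=0 i0:blt.BR ; no-port BR/BR
t=1 i1:bne.BR ; no-port BR/MEM
t=2 i2:ld.MEM ; RAW r4
t=3 i3:and.ALU ; RAW r3
t=4 i4:add.ALU ; RAW r2
t=5 i5+i6:or.ALU+sll.ALU ; dual
t=6 i7+i8:xor.ALU+sub.ALU ; dual
t=7 i9+i10:and.ALU+add.ALU ; dual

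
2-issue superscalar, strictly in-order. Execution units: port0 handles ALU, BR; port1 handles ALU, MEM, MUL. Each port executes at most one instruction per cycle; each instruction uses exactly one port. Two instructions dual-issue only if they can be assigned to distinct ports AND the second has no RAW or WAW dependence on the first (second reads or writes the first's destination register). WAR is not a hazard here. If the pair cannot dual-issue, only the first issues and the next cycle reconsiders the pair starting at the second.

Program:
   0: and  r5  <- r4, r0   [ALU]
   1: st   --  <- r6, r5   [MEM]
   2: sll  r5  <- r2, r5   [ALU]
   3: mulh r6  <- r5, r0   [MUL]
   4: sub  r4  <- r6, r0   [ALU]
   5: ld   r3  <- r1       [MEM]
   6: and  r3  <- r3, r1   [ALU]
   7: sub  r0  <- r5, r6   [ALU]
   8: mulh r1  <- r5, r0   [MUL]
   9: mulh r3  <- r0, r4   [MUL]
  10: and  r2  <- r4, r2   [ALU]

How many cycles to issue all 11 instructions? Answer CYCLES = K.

CYCLES = 7

t=0 i0:and ; RAW r5
t=1 i1,i2:st;sll ; dual
t=2 i3:mulh ; RAW r6
t=3 i4,i5:sub;ld ; dual
t=4 i6,i7:and;sub ; dual
t=5 i8:mulh ; no-port MUL/MUL
t=6 i9,i10:mulh;and ; dual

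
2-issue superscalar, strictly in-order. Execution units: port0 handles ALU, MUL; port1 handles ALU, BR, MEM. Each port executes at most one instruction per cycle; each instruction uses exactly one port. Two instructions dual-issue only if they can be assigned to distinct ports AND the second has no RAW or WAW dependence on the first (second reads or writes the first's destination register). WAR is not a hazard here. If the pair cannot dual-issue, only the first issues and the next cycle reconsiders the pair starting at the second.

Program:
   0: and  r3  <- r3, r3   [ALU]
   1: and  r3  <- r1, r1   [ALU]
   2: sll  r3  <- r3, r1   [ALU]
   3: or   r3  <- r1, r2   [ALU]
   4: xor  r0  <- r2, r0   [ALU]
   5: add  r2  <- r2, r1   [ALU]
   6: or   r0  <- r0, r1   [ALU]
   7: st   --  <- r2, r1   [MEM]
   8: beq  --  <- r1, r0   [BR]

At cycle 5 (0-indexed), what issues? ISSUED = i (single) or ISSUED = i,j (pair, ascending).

#0 head=0: and i0 WAW r3
#1 head=1: and i1 RAW+WAW r3
#2 head=2: sll i2 WAW r3
#3 head=3: or+xor i3&i4 dual
#4 head=5: add+or i5&i6 dual
#5 head=7: st i7 no-port MEM/BR
#6 head=8: beq i8 tail

ISSUED = 7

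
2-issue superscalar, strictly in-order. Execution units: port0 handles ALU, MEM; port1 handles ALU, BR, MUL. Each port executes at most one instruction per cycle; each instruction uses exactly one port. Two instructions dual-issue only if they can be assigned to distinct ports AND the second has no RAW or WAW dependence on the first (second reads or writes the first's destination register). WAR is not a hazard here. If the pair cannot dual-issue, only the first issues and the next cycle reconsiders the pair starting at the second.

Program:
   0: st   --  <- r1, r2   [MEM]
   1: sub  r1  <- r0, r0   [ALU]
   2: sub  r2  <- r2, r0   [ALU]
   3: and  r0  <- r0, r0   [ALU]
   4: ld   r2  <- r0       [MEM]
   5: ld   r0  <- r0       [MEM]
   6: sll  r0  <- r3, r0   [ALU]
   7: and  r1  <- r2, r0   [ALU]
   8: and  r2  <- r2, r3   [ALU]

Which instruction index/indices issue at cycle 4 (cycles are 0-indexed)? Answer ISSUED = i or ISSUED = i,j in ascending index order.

[0] i0,i1  st sub  -- pair
[1] i2,i3  sub and  -- pair
[2] i4  ld  -- no-port MEM/MEM
[3] i5  ld  -- RAW+WAW r0
[4] i6  sll  -- RAW r0
[5] i7,i8  and and  -- pair

ISSUED = 6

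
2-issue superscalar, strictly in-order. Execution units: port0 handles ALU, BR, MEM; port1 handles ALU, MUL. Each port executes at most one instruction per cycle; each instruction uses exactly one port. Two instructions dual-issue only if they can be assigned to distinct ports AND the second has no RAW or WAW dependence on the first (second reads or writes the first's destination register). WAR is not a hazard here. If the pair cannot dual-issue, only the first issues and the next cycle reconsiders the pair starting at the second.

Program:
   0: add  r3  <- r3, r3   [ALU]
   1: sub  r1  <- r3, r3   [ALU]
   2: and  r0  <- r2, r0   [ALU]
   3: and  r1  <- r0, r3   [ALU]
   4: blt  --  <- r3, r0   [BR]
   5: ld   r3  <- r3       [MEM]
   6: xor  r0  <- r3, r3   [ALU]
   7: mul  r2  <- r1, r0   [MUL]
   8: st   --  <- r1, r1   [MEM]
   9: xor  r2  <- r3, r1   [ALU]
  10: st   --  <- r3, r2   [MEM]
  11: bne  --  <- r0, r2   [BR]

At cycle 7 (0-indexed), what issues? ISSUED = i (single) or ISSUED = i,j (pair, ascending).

0. add.ALU @i0  | RAW r3
1. sub.ALU/and.ALU @i1/i2  | pair
2. and.ALU/blt.BR @i3/i4  | pair
3. ld.MEM @i5  | RAW r3
4. xor.ALU @i6  | RAW r0
5. mul.MUL/st.MEM @i7/i8  | pair
6. xor.ALU @i9  | RAW r2
7. st.MEM @i10  | no-port MEM/BR
8. bne.BR @i11  | tail

ISSUED = 10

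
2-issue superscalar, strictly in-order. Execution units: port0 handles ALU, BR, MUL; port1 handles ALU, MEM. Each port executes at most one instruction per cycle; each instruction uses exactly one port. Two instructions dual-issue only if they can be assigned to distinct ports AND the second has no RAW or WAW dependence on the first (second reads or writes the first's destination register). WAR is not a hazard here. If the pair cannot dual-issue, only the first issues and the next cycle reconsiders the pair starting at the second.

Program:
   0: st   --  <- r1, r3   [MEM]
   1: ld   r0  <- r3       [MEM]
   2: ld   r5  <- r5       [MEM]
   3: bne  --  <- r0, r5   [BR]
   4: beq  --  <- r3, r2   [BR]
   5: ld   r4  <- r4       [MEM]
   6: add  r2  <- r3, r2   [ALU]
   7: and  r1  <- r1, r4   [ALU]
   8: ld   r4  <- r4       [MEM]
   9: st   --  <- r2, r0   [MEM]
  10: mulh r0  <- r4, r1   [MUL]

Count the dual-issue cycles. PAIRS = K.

[0] i0  st.MEM  -- no-port MEM/MEM
[1] i1  ld.MEM  -- no-port MEM/MEM
[2] i2  ld.MEM  -- RAW r5
[3] i3  bne.BR  -- no-port BR/BR
[4] i4+i5  beq.BR ld.MEM  -- pair
[5] i6+i7  add.ALU and.ALU  -- pair
[6] i8  ld.MEM  -- no-port MEM/MEM
[7] i9+i10  st.MEM mulh.MUL  -- pair

PAIRS = 3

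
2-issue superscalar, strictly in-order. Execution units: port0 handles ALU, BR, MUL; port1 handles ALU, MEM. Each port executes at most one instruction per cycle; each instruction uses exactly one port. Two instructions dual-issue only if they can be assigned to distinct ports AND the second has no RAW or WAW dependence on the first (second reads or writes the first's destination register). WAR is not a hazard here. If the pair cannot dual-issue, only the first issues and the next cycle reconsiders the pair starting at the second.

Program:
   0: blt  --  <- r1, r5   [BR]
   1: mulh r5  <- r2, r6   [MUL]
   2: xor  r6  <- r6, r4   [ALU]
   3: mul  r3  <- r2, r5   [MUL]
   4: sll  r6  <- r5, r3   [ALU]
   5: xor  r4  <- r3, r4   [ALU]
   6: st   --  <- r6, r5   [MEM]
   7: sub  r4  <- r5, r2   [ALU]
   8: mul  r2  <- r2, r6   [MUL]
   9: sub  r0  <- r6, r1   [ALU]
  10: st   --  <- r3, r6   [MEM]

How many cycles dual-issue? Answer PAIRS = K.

PAIRS = 4

  cy0 -> i0 (blt.BR) no-port BR/MUL
  cy1 -> i1&i2 (mulh.MUL+xor.ALU) 2-wide
  cy2 -> i3 (mul.MUL) RAW r3
  cy3 -> i4&i5 (sll.ALU+xor.ALU) 2-wide
  cy4 -> i6&i7 (st.MEM+sub.ALU) 2-wide
  cy5 -> i8&i9 (mul.MUL+sub.ALU) 2-wide
  cy6 -> i10 (st.MEM) tail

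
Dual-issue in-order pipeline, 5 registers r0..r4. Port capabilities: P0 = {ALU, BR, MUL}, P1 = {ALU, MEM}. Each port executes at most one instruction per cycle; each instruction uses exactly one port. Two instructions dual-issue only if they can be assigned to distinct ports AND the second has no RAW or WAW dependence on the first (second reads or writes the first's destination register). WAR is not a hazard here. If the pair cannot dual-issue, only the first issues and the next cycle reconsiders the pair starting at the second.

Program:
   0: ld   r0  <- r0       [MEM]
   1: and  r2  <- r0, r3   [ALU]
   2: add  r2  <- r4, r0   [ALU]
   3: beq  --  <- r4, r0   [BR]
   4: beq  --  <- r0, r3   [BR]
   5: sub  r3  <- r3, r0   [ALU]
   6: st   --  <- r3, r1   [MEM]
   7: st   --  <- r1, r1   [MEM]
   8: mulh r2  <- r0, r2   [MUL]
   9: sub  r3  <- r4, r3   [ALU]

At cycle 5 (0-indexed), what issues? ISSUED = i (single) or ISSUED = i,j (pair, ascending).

0. ld @i0  | RAW r0
1. and @i1  | WAW r2
2. add;beq @i2+i3  | dual
3. beq;sub @i4+i5  | dual
4. st @i6  | no-port MEM/MEM
5. st;mulh @i7+i8  | dual
6. sub @i9  | tail

ISSUED = 7,8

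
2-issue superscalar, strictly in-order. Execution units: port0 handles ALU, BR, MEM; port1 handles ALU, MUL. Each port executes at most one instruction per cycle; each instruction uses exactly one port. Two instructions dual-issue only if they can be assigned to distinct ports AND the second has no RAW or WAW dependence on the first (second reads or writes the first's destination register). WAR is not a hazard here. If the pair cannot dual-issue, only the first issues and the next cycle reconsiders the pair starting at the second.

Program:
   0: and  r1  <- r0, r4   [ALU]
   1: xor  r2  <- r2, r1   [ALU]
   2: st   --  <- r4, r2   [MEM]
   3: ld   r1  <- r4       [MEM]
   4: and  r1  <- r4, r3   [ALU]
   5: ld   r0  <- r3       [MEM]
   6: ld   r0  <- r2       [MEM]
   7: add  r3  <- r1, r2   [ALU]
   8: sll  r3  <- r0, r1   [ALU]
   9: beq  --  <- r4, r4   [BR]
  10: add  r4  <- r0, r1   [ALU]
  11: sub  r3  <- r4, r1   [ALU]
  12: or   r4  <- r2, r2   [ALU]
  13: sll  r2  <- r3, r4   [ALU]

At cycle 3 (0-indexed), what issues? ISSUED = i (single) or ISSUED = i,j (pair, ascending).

ISSUED = 3

t=0 i0:and ; RAW r1
t=1 i1:xor ; RAW r2
t=2 i2:st ; no-port MEM/MEM
t=3 i3:ld ; WAW r1
t=4 i4,i5:and;ld ; 2-wide
t=5 i6,i7:ld;add ; 2-wide
t=6 i8,i9:sll;beq ; 2-wide
t=7 i10:add ; RAW r4
t=8 i11,i12:sub;or ; 2-wide
t=9 i13:sll ; tail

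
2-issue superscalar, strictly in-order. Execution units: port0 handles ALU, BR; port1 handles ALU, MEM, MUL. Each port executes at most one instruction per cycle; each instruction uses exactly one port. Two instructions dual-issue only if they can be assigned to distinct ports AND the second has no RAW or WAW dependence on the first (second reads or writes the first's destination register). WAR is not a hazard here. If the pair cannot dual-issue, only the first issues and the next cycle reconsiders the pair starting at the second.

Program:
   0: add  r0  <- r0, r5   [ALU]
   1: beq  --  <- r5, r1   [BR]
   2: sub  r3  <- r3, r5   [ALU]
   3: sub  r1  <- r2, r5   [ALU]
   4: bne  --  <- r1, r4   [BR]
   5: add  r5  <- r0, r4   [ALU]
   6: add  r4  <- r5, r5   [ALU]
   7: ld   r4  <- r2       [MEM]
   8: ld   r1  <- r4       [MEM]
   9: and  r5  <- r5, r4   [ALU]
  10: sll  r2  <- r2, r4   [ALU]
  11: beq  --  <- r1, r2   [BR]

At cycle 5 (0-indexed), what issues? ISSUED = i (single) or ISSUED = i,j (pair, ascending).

ISSUED = 8,9

  cy0 -> i0+i1 (add/beq) pair
  cy1 -> i2+i3 (sub/sub) pair
  cy2 -> i4+i5 (bne/add) pair
  cy3 -> i6 (add) WAW r4
  cy4 -> i7 (ld) no-port MEM/MEM
  cy5 -> i8+i9 (ld/and) pair
  cy6 -> i10 (sll) RAW r2
  cy7 -> i11 (beq) tail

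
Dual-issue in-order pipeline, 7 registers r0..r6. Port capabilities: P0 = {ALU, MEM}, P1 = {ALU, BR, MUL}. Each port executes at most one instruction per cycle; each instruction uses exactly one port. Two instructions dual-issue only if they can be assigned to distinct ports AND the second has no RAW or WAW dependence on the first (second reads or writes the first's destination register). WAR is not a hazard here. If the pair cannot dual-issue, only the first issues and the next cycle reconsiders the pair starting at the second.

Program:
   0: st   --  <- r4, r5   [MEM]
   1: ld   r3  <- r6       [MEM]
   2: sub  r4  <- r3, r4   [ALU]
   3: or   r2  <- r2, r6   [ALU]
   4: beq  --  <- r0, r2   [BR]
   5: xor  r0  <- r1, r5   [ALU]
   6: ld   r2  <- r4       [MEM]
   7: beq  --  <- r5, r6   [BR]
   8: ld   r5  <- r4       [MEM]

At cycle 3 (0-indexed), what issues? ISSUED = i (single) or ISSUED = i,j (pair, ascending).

ISSUED = 4,5

  cy0 -> i0 (st) no-port MEM/MEM
  cy1 -> i1 (ld) RAW r3
  cy2 -> i2&i3 (sub+or) dual
  cy3 -> i4&i5 (beq+xor) dual
  cy4 -> i6&i7 (ld+beq) dual
  cy5 -> i8 (ld) tail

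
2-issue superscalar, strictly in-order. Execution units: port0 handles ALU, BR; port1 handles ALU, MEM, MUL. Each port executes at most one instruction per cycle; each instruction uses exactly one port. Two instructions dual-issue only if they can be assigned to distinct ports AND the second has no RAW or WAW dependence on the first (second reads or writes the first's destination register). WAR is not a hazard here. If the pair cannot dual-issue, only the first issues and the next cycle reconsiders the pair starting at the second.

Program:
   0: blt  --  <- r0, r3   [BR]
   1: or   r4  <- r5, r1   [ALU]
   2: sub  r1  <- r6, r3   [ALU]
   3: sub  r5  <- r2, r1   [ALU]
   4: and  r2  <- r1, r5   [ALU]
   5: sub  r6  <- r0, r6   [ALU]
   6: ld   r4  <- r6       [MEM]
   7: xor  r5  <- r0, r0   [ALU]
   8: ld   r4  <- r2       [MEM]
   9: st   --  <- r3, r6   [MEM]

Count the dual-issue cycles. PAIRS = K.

t=0 i0,i1:blt.BR;or.ALU ; 2-wide
t=1 i2:sub.ALU ; RAW r1
t=2 i3:sub.ALU ; RAW r5
t=3 i4,i5:and.ALU;sub.ALU ; 2-wide
t=4 i6,i7:ld.MEM;xor.ALU ; 2-wide
t=5 i8:ld.MEM ; no-port MEM/MEM
t=6 i9:st.MEM ; tail

PAIRS = 3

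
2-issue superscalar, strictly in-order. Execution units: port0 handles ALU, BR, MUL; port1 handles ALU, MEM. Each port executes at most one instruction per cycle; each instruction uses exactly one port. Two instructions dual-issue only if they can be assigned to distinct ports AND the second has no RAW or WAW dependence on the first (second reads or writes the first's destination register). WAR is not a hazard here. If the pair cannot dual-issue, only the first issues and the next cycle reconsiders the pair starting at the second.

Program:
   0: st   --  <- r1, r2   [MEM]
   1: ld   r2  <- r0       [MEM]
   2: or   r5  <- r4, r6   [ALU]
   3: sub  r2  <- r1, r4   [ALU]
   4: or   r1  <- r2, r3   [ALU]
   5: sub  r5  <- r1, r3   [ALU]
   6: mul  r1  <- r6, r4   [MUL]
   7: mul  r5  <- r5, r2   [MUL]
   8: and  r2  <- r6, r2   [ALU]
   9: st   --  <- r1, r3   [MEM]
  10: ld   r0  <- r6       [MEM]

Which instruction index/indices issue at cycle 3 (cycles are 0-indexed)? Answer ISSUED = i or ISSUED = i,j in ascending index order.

[0] i0  st.MEM  -- no-port MEM/MEM
[1] i1&i2  ld.MEM+or.ALU  -- dual
[2] i3  sub.ALU  -- RAW r2
[3] i4  or.ALU  -- RAW r1
[4] i5&i6  sub.ALU+mul.MUL  -- dual
[5] i7&i8  mul.MUL+and.ALU  -- dual
[6] i9  st.MEM  -- no-port MEM/MEM
[7] i10  ld.MEM  -- tail

ISSUED = 4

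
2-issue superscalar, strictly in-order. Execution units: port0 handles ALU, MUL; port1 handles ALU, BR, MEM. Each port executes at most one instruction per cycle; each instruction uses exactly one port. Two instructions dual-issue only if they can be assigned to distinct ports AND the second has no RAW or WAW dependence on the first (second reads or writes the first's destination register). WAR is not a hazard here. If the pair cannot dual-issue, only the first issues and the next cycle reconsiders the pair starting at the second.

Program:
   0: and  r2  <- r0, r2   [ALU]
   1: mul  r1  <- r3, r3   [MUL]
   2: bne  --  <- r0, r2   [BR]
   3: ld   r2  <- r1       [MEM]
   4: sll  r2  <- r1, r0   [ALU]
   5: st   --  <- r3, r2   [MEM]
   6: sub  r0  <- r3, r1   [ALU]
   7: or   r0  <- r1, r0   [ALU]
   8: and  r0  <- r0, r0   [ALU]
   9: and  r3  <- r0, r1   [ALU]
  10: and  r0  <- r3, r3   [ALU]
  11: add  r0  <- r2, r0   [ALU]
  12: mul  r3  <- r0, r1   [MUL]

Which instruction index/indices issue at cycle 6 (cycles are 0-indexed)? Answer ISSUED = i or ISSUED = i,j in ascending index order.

ISSUED = 8

  cy0 -> i0,i1 (and/mul) pair
  cy1 -> i2 (bne) no-port BR/MEM
  cy2 -> i3 (ld) WAW r2
  cy3 -> i4 (sll) RAW r2
  cy4 -> i5,i6 (st/sub) pair
  cy5 -> i7 (or) RAW+WAW r0
  cy6 -> i8 (and) RAW r0
  cy7 -> i9 (and) RAW r3
  cy8 -> i10 (and) RAW+WAW r0
  cy9 -> i11 (add) RAW r0
  cy10 -> i12 (mul) tail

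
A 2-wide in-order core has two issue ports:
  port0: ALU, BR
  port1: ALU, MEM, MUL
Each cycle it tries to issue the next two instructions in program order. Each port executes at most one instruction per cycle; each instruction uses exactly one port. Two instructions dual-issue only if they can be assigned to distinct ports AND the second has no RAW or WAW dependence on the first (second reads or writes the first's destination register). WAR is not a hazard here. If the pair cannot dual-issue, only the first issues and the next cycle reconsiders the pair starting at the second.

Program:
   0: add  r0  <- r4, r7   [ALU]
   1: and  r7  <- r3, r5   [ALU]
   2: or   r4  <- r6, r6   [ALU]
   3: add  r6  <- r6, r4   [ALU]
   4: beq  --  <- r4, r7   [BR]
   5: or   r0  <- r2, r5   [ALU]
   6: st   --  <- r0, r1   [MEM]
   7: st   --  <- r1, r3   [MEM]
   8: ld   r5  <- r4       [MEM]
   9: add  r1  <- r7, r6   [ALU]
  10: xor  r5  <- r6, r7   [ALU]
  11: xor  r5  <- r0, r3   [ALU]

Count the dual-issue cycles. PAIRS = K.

PAIRS = 3

c0: i0,i1 add and  pair
c1: i2 or  RAW r4
c2: i3,i4 add beq  pair
c3: i5 or  RAW r0
c4: i6 st  no-port MEM/MEM
c5: i7 st  no-port MEM/MEM
c6: i8,i9 ld add  pair
c7: i10 xor  WAW r5
c8: i11 xor  tail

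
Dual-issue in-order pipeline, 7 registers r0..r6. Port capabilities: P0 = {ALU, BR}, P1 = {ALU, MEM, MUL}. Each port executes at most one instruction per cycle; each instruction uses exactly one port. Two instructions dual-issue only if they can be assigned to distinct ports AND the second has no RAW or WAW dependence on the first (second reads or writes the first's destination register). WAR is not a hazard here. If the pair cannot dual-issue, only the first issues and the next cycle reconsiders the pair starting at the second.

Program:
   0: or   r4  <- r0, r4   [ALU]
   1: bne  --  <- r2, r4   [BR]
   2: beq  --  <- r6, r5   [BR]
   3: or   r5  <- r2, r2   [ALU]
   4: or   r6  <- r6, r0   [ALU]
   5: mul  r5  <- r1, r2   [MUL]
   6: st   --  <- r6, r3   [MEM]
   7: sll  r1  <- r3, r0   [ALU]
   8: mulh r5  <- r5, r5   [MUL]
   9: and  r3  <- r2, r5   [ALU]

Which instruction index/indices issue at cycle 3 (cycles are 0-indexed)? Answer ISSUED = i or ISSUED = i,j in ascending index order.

ISSUED = 4,5

t=0 i0:or.ALU ; RAW r4
t=1 i1:bne.BR ; no-port BR/BR
t=2 i2,i3:beq.BR;or.ALU ; dual
t=3 i4,i5:or.ALU;mul.MUL ; dual
t=4 i6,i7:st.MEM;sll.ALU ; dual
t=5 i8:mulh.MUL ; RAW r5
t=6 i9:and.ALU ; tail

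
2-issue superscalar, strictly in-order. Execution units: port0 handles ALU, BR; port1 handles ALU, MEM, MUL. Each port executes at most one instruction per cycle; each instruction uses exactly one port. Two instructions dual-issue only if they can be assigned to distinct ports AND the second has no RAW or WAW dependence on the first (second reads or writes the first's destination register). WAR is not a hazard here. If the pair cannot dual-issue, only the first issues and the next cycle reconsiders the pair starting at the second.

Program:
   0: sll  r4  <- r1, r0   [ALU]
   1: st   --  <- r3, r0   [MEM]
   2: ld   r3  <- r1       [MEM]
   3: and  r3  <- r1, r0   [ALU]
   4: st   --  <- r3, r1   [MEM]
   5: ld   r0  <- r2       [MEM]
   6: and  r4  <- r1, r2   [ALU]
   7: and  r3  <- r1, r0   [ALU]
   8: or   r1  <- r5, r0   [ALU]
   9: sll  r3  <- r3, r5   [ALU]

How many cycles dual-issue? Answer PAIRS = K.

PAIRS = 3

#0 head=0: sll/st i0/i1 pair
#1 head=2: ld i2 WAW r3
#2 head=3: and i3 RAW r3
#3 head=4: st i4 no-port MEM/MEM
#4 head=5: ld/and i5/i6 pair
#5 head=7: and/or i7/i8 pair
#6 head=9: sll i9 tail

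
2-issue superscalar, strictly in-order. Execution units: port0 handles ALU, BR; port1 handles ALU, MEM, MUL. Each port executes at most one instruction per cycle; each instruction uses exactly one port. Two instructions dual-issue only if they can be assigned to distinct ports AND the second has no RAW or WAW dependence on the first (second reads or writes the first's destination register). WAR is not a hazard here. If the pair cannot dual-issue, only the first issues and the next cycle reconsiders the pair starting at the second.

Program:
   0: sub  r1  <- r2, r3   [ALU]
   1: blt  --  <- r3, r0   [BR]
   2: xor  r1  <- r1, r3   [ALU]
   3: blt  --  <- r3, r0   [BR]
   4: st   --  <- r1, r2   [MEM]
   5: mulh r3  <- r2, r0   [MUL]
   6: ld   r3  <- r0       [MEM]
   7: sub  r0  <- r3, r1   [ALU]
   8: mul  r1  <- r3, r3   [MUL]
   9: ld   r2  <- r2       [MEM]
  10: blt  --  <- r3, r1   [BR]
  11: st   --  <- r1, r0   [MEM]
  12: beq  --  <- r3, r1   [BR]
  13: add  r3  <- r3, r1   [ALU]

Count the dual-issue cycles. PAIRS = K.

PAIRS = 5

c0: i0+i1 sub.ALU;blt.BR  pair
c1: i2+i3 xor.ALU;blt.BR  pair
c2: i4 st.MEM  no-port MEM/MUL
c3: i5 mulh.MUL  no-port MUL/MEM
c4: i6 ld.MEM  RAW r3
c5: i7+i8 sub.ALU;mul.MUL  pair
c6: i9+i10 ld.MEM;blt.BR  pair
c7: i11+i12 st.MEM;beq.BR  pair
c8: i13 add.ALU  tail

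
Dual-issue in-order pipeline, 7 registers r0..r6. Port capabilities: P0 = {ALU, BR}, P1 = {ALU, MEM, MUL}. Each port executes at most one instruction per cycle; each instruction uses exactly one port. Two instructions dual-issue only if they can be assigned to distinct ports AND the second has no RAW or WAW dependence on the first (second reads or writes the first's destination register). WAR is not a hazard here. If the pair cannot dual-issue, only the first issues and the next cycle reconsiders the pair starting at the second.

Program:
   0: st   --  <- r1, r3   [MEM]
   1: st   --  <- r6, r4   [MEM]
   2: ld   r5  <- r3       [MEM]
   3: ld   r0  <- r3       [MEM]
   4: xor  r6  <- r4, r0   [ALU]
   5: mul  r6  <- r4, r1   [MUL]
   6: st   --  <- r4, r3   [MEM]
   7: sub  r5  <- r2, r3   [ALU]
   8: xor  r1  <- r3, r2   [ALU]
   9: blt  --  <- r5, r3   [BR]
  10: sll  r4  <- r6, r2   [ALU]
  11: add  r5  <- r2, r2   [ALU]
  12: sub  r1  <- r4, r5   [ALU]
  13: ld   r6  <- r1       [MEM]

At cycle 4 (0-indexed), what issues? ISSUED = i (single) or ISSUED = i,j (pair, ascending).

ISSUED = 4

c0: i0 st.MEM  no-port MEM/MEM
c1: i1 st.MEM  no-port MEM/MEM
c2: i2 ld.MEM  no-port MEM/MEM
c3: i3 ld.MEM  RAW r0
c4: i4 xor.ALU  WAW r6
c5: i5 mul.MUL  no-port MUL/MEM
c6: i6+i7 st.MEM+sub.ALU  pair
c7: i8+i9 xor.ALU+blt.BR  pair
c8: i10+i11 sll.ALU+add.ALU  pair
c9: i12 sub.ALU  RAW r1
c10: i13 ld.MEM  tail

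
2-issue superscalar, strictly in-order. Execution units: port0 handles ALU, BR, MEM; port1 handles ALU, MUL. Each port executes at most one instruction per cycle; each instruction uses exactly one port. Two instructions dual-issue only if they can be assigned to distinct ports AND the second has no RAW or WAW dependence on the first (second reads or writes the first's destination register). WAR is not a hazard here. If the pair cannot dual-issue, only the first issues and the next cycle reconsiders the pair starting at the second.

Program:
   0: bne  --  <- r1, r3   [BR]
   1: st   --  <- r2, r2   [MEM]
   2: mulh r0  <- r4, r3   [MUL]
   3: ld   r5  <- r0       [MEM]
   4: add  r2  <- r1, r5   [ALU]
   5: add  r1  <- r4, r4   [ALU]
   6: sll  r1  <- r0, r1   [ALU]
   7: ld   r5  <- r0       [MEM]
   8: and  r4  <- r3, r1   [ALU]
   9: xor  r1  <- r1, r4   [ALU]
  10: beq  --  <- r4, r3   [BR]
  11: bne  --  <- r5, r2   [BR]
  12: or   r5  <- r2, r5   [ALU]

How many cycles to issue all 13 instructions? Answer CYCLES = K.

CYCLES = 8

t=0 i0:bne ; no-port BR/MEM
t=1 i1,i2:st mulh ; pair
t=2 i3:ld ; RAW r5
t=3 i4,i5:add add ; pair
t=4 i6,i7:sll ld ; pair
t=5 i8:and ; RAW r4
t=6 i9,i10:xor beq ; pair
t=7 i11,i12:bne or ; pair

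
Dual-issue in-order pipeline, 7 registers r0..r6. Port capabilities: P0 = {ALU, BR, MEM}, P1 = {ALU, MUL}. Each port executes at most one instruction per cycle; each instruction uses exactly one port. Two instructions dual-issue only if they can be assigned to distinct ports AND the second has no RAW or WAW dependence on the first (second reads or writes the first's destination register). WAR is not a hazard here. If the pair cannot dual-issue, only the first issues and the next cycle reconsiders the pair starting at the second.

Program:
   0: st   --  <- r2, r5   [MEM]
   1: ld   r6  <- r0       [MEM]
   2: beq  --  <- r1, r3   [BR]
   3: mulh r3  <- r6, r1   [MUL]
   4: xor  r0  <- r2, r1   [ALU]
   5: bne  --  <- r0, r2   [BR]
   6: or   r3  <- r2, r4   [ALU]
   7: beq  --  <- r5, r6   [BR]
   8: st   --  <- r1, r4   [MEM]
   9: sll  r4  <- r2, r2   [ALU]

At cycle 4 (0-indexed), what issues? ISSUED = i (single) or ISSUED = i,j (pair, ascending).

ISSUED = 5,6

#0 head=0: st i0 no-port MEM/MEM
#1 head=1: ld i1 no-port MEM/BR
#2 head=2: beq;mulh i2/i3 pair
#3 head=4: xor i4 RAW r0
#4 head=5: bne;or i5/i6 pair
#5 head=7: beq i7 no-port BR/MEM
#6 head=8: st;sll i8/i9 pair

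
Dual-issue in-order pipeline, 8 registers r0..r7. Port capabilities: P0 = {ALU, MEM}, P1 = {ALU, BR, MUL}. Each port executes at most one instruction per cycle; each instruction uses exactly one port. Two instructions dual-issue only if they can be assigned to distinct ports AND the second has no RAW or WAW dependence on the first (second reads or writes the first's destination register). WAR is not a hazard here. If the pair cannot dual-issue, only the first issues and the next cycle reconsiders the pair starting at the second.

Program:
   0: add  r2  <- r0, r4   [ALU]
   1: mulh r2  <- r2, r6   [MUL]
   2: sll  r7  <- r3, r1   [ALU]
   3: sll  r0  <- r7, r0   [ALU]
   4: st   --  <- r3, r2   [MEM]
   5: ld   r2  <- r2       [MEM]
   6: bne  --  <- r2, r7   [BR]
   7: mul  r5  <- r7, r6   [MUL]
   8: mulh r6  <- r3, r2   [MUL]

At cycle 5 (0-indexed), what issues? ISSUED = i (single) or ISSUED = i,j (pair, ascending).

  cy0 -> i0 (add) RAW+WAW r2
  cy1 -> i1+i2 (mulh;sll) 2-wide
  cy2 -> i3+i4 (sll;st) 2-wide
  cy3 -> i5 (ld) RAW r2
  cy4 -> i6 (bne) no-port BR/MUL
  cy5 -> i7 (mul) no-port MUL/MUL
  cy6 -> i8 (mulh) tail

ISSUED = 7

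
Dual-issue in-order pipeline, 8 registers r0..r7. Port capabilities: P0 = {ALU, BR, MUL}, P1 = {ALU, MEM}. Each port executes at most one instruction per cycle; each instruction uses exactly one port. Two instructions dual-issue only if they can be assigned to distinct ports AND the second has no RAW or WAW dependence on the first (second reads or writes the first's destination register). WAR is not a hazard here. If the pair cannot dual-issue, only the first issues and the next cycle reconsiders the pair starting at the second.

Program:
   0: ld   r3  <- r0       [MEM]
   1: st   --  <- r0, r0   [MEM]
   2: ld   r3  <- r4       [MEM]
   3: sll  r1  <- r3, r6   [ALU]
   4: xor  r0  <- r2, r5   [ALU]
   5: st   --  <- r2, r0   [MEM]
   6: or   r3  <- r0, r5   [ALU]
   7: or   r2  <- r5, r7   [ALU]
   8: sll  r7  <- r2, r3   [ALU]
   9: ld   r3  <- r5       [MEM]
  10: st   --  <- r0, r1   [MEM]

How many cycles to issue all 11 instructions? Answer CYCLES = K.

CYCLES = 8

#0 head=0: ld.MEM i0 no-port MEM/MEM
#1 head=1: st.MEM i1 no-port MEM/MEM
#2 head=2: ld.MEM i2 RAW r3
#3 head=3: sll.ALU xor.ALU i3/i4 dual
#4 head=5: st.MEM or.ALU i5/i6 dual
#5 head=7: or.ALU i7 RAW r2
#6 head=8: sll.ALU ld.MEM i8/i9 dual
#7 head=10: st.MEM i10 tail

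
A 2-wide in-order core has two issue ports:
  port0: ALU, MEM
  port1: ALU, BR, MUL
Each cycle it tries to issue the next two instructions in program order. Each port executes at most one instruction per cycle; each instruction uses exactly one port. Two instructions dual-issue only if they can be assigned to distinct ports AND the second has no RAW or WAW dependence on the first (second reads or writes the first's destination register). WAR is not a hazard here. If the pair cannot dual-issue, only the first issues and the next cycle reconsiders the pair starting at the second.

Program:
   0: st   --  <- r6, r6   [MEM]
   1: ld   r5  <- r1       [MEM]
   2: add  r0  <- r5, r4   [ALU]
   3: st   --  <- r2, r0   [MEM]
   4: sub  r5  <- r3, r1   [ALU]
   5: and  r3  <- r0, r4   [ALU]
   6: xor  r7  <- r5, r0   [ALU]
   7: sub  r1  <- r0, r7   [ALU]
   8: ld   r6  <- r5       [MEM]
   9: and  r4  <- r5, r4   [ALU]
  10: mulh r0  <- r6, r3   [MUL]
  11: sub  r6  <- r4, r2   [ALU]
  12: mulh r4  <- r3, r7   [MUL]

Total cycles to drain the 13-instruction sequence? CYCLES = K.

CYCLES = 8

c0: i0 st.MEM  no-port MEM/MEM
c1: i1 ld.MEM  RAW r5
c2: i2 add.ALU  RAW r0
c3: i3/i4 st.MEM+sub.ALU  pair
c4: i5/i6 and.ALU+xor.ALU  pair
c5: i7/i8 sub.ALU+ld.MEM  pair
c6: i9/i10 and.ALU+mulh.MUL  pair
c7: i11/i12 sub.ALU+mulh.MUL  pair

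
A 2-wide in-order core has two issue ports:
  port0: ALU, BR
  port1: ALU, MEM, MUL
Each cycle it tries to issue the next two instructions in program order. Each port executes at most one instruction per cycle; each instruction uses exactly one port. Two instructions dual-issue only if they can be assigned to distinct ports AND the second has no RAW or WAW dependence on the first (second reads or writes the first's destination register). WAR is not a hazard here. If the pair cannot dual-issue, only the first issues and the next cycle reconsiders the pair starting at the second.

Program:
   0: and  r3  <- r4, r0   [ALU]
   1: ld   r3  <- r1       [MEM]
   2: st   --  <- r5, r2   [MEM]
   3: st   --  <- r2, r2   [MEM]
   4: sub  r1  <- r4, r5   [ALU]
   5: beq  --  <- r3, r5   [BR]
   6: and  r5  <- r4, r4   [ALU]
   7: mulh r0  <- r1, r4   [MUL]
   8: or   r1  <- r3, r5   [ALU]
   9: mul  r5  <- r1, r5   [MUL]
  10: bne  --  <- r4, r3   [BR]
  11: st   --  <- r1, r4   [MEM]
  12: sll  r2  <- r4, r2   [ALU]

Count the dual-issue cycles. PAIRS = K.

0. and @i0  | WAW r3
1. ld @i1  | no-port MEM/MEM
2. st @i2  | no-port MEM/MEM
3. st;sub @i3+i4  | 2-wide
4. beq;and @i5+i6  | 2-wide
5. mulh;or @i7+i8  | 2-wide
6. mul;bne @i9+i10  | 2-wide
7. st;sll @i11+i12  | 2-wide

PAIRS = 5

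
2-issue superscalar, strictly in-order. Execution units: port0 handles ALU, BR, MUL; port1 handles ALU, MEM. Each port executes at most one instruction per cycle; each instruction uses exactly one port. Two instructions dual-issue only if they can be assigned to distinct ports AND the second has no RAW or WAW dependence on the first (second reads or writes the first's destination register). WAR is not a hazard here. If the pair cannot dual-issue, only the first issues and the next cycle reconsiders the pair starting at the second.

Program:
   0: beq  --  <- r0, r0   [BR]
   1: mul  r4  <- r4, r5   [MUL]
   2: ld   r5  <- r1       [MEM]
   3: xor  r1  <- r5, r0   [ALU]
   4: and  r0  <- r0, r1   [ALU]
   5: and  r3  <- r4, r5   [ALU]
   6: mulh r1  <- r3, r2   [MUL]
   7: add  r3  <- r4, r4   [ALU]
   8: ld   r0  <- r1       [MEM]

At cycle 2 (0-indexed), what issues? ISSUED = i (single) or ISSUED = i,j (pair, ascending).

[0] i0  beq  -- no-port BR/MUL
[1] i1&i2  mul/ld  -- pair
[2] i3  xor  -- RAW r1
[3] i4&i5  and/and  -- pair
[4] i6&i7  mulh/add  -- pair
[5] i8  ld  -- tail

ISSUED = 3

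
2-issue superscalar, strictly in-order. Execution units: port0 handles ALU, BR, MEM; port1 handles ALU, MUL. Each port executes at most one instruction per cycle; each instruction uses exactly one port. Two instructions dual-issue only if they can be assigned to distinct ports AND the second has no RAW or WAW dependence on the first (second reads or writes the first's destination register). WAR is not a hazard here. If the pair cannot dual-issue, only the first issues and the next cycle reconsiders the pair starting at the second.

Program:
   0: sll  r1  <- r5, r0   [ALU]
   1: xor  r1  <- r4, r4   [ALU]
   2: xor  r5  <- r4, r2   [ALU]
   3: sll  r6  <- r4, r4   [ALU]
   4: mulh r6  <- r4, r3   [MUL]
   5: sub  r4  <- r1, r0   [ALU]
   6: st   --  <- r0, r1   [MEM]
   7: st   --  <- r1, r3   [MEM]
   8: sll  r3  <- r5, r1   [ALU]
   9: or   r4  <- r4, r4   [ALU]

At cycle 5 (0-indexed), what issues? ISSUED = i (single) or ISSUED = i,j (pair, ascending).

#0 head=0: sll i0 WAW r1
#1 head=1: xor/xor i1+i2 2-wide
#2 head=3: sll i3 WAW r6
#3 head=4: mulh/sub i4+i5 2-wide
#4 head=6: st i6 no-port MEM/MEM
#5 head=7: st/sll i7+i8 2-wide
#6 head=9: or i9 tail

ISSUED = 7,8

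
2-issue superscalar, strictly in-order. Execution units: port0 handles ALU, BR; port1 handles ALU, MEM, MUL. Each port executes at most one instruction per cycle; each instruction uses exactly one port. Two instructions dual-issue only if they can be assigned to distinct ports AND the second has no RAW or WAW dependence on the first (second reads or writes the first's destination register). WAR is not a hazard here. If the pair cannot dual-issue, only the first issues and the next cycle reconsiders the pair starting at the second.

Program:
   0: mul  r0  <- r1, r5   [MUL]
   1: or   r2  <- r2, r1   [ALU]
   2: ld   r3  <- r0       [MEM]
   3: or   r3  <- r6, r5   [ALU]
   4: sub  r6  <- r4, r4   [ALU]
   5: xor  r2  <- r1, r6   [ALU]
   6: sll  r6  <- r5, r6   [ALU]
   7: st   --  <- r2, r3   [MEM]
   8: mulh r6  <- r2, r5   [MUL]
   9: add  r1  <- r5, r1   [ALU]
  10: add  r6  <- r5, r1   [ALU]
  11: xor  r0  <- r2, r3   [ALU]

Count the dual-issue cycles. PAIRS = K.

PAIRS = 5

0. mul or @i0/i1  | dual
1. ld @i2  | WAW r3
2. or sub @i3/i4  | dual
3. xor sll @i5/i6  | dual
4. st @i7  | no-port MEM/MUL
5. mulh add @i8/i9  | dual
6. add xor @i10/i11  | dual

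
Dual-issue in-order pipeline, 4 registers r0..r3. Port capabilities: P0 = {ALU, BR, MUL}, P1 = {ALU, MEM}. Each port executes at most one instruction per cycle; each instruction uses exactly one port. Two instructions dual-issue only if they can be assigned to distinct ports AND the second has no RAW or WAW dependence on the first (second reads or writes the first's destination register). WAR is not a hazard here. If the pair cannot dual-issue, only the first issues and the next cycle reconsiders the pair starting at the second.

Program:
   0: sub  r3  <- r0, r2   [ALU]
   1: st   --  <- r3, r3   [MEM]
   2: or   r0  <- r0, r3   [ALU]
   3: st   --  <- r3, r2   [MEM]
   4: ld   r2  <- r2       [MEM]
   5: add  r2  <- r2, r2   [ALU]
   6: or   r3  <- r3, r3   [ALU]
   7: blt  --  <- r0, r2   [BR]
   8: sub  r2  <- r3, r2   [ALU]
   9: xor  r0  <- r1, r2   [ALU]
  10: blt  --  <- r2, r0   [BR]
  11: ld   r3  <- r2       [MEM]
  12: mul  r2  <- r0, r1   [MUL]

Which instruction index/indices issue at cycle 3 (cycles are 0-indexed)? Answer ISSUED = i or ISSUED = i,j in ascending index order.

c0: i0 sub  RAW r3
c1: i1,i2 st or  dual
c2: i3 st  no-port MEM/MEM
c3: i4 ld  RAW+WAW r2
c4: i5,i6 add or  dual
c5: i7,i8 blt sub  dual
c6: i9 xor  RAW r0
c7: i10,i11 blt ld  dual
c8: i12 mul  tail

ISSUED = 4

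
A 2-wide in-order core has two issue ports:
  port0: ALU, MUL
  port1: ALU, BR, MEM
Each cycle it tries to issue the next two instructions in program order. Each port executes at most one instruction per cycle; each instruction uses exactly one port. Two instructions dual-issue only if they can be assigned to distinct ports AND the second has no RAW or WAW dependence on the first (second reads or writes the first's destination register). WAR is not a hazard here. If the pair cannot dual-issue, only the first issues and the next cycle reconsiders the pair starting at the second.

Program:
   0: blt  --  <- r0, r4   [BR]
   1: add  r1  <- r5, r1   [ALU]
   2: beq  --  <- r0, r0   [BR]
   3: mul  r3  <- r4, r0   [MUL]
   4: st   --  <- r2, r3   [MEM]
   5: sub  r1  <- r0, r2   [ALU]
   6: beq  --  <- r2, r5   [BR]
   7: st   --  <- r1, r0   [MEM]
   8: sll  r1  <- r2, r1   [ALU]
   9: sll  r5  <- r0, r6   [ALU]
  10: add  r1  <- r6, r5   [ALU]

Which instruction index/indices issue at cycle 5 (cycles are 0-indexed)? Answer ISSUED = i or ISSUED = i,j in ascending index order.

ISSUED = 9

c0: i0/i1 blt+add  dual
c1: i2/i3 beq+mul  dual
c2: i4/i5 st+sub  dual
c3: i6 beq  no-port BR/MEM
c4: i7/i8 st+sll  dual
c5: i9 sll  RAW r5
c6: i10 add  tail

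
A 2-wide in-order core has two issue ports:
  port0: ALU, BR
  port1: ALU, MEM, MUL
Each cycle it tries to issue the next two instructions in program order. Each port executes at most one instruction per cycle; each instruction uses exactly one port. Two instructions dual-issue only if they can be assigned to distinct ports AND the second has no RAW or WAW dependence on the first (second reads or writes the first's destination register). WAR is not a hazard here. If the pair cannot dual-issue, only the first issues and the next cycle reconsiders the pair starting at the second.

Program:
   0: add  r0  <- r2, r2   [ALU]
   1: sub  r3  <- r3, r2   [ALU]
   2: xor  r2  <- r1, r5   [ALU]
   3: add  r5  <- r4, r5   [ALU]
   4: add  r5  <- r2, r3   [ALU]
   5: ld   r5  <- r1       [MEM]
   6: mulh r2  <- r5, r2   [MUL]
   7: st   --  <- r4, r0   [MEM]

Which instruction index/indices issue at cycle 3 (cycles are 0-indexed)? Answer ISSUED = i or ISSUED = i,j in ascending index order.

ISSUED = 5

[0] i0+i1  add+sub  -- pair
[1] i2+i3  xor+add  -- pair
[2] i4  add  -- WAW r5
[3] i5  ld  -- no-port MEM/MUL
[4] i6  mulh  -- no-port MUL/MEM
[5] i7  st  -- tail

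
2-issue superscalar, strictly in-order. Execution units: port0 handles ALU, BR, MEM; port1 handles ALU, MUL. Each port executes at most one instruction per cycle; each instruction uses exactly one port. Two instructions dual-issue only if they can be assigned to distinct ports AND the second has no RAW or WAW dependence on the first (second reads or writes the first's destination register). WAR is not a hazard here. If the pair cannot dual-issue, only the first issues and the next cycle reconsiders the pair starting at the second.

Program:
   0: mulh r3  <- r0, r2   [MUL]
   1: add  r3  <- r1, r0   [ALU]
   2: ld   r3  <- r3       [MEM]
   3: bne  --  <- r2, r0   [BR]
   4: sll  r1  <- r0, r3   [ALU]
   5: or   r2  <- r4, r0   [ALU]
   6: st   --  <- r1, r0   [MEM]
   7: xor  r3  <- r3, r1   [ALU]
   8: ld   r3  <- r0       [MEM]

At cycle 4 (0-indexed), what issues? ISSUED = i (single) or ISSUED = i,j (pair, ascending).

ISSUED = 5,6

#0 head=0: mulh.MUL i0 WAW r3
#1 head=1: add.ALU i1 RAW+WAW r3
#2 head=2: ld.MEM i2 no-port MEM/BR
#3 head=3: bne.BR;sll.ALU i3+i4 2-wide
#4 head=5: or.ALU;st.MEM i5+i6 2-wide
#5 head=7: xor.ALU i7 WAW r3
#6 head=8: ld.MEM i8 tail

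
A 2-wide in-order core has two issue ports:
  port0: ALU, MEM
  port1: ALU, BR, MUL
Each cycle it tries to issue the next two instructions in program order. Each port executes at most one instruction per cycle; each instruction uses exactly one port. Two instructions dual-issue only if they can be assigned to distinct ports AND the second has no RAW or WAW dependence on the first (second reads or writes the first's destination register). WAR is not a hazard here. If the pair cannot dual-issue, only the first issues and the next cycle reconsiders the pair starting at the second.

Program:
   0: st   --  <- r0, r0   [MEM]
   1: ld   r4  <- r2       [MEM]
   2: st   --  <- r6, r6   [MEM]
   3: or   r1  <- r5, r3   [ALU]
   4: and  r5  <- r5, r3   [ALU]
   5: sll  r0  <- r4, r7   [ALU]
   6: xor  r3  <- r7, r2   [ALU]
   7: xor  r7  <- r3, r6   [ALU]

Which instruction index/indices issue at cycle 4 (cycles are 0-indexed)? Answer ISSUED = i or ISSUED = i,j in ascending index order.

0. st.MEM @i0  | no-port MEM/MEM
1. ld.MEM @i1  | no-port MEM/MEM
2. st.MEM or.ALU @i2+i3  | 2-wide
3. and.ALU sll.ALU @i4+i5  | 2-wide
4. xor.ALU @i6  | RAW r3
5. xor.ALU @i7  | tail

ISSUED = 6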